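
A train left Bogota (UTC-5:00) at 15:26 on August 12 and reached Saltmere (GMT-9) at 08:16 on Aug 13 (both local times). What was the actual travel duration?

20 hours 50 minutes

Departure in UTC: 15:26 + 5:00 = 20:26 on Aug 12.
Arrival in UTC: 08:16 + 9:00 = 17:16 on Aug 13.
Elapsed = 17:16 − 20:26 (+1 day) = 20 hours 50 minutes.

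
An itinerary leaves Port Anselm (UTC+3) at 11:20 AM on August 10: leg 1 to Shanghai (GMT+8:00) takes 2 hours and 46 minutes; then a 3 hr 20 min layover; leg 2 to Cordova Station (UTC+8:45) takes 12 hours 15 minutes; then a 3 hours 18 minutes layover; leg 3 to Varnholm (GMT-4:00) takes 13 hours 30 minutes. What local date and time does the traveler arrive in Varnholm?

Convert departure to UTC: 11:20 AM − 3:00 = 8:20 AM UTC on Aug 10.
Add 2 hours 46 minutes leg 1 → 11:06 AM UTC.
Add 3 hours and 20 minutes layover in Shanghai → 2:26 PM UTC.
Add 12 hours and 15 minutes leg 2 → 2:41 AM UTC (Aug 11).
Add 3 hours and 18 minutes layover in Cordova Station → 5:59 AM UTC.
Add 13 hours 30 minutes leg 3 → 7:29 PM UTC.
Varnholm is UTC−4:00, so local arrival = 7:29 PM − 4:00 = 3:29 PM on Aug 11.

3:29 PM on Aug 11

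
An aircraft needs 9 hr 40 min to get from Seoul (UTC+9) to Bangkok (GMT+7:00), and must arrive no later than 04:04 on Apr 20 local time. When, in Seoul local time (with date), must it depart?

Target arrival in UTC: 04:04 − 7:00 = 21:04 on Apr 19.
Subtract 9 hours 40 minutes → departure 11:24 UTC on Apr 19.
Seoul is UTC+9:00: 11:24 + 9:00 = 20:24 on Apr 19.

20:24 on Apr 19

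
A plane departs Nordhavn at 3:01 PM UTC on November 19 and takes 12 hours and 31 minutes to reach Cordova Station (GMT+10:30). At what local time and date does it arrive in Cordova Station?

2:02 PM on Nov 20

Departure is given in UTC: 3:01 PM on Nov 19.
Add 12 hours 31 minutes → 3:32 AM UTC (Nov 20).
Cordova Station is UTC+10:30: 3:32 AM + 10:30 = 2:02 PM on Nov 20.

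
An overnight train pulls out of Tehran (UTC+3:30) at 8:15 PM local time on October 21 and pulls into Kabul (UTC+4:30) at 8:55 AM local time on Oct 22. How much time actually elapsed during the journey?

11 hours 40 minutes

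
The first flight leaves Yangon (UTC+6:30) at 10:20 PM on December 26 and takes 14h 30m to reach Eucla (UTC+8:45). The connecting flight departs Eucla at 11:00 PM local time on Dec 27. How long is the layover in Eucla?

Convert departure to UTC: 10:20 PM − 6:30 = 3:50 PM UTC on Dec 26.
Add 14 hours 30 minutes flight time → 6:20 AM UTC (Dec 27).
Eucla is UTC+8:45, so local arrival = 6:20 AM + 8:45 = 3:05 PM on Dec 27.
Layover = 11:00 PM − 3:05 PM = 7 hours 55 minutes.

7 hours 55 minutes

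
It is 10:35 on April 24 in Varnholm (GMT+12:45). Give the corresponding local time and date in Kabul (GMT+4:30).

Kabul is 8:15 behind Varnholm.
Shift by the zone difference: 10:35 − 8:15 = 02:20 on Apr 24 in Kabul.

02:20 on April 24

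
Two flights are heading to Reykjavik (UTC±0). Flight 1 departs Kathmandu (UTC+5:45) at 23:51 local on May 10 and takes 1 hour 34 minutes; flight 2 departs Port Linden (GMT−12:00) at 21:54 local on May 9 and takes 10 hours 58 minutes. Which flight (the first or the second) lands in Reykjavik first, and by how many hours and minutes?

Flight 1 in UTC: 23:51 − 5:45 = 18:06 on May 10.
+1 hour 34 minutes → arrive 19:40 UTC on May 10.
Flight 2 in UTC: 21:54 + 12:00 = 09:54 on May 10.
+10 hours and 58 minutes → arrive 20:52 UTC on May 10.
Flight 1 lands earlier by 1 hour 12 minutes.

the first, by 1 hour 12 minutes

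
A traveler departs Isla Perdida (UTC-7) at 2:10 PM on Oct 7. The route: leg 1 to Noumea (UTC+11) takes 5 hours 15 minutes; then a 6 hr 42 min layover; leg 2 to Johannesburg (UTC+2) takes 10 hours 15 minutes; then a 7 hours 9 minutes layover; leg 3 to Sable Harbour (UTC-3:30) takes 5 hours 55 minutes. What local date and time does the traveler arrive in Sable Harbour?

Convert departure to UTC: 2:10 PM + 7:00 = 9:10 PM UTC on Oct 7.
Add 5 hours 15 minutes leg 1 → 2:25 AM UTC (Oct 8).
Add 6 hours 42 minutes layover in Noumea → 9:07 AM UTC.
Add 10 hours 15 minutes leg 2 → 7:22 PM UTC.
Add 7 hours and 9 minutes layover in Johannesburg → 2:31 AM UTC (Oct 9).
Add 5 hours and 55 minutes leg 3 → 8:26 AM UTC.
Sable Harbour is UTC−3:30, so local arrival = 8:26 AM − 3:30 = 4:56 AM on Oct 9.

4:56 AM on October 9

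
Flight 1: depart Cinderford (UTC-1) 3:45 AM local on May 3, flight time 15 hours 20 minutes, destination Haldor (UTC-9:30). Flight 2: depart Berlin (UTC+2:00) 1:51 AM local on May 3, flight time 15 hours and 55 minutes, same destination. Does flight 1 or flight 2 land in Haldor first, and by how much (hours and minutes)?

Flight 1 in UTC: 3:45 AM + 1:00 = 4:45 AM on May 3.
+15 hours and 20 minutes → arrive 8:05 PM UTC on May 3.
Flight 2 in UTC: 1:51 AM − 2:00 = 11:51 PM on May 2.
+15 hours 55 minutes → arrive 3:46 PM UTC on May 3.
Flight 2 lands earlier by 4 hours 19 minutes.

the second, by 4 hours 19 minutes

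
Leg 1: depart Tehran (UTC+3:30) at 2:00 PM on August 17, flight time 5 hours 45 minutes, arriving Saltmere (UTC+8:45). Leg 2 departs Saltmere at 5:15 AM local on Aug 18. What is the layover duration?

4 hours 15 minutes

Convert departure to UTC: 2:00 PM − 3:30 = 10:30 AM UTC on Aug 17.
Add 5 hours and 45 minutes flight time → 4:15 PM UTC.
Saltmere is UTC+8:45, so local arrival = 4:15 PM + 8:45 = 1:00 AM on Aug 18.
Layover = 5:15 AM − 1:00 AM = 4 hours 15 minutes.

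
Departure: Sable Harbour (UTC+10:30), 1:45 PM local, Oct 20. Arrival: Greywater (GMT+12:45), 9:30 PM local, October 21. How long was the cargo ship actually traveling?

29 hours 30 minutes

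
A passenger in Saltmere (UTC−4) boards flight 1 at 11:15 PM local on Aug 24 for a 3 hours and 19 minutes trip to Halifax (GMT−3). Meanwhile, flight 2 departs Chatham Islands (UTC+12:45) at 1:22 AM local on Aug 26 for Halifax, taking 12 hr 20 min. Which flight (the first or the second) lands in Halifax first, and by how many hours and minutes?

the first, by 18 hours 23 minutes

Flight 1 in UTC: 11:15 PM + 4:00 = 3:15 AM on Aug 25.
+3 hours 19 minutes → arrive 6:34 AM UTC on Aug 25.
Flight 2 in UTC: 1:22 AM − 12:45 = 12:37 PM on Aug 25.
+12 hours and 20 minutes → arrive 12:57 AM UTC on Aug 26.
Flight 1 lands earlier by 18 hours 23 minutes.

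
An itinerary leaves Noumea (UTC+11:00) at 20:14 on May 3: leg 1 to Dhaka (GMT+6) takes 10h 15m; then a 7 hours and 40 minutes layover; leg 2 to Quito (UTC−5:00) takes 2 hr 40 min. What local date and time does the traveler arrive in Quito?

00:49 on May 4

Convert departure to UTC: 20:14 − 11:00 = 09:14 UTC on May 3.
Add 10 hours and 15 minutes leg 1 → 19:29 UTC.
Add 7 hours and 40 minutes layover in Dhaka → 03:09 UTC (May 4).
Add 2 hours and 40 minutes leg 2 → 05:49 UTC.
Quito is UTC−5:00, so local arrival = 05:49 − 5:00 = 00:49 on May 4.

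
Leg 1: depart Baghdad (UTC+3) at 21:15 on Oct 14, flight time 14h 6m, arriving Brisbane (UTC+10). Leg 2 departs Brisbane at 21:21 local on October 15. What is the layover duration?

3 hours

Convert departure to UTC: 21:15 − 3:00 = 18:15 UTC on Oct 14.
Add 14 hours 6 minutes flight time → 08:21 UTC (Oct 15).
Brisbane is UTC+10:00, so local arrival = 08:21 + 10:00 = 18:21 on Oct 15.
Layover = 21:21 − 18:21 = 3 hours.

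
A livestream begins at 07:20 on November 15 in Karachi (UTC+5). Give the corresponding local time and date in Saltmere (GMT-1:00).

In UTC: 07:20 − 5:00 = 02:20 on Nov 15.
Saltmere is UTC−1:00: 02:20 − 1:00 = 01:20 on Nov 15.

01:20 on Nov 15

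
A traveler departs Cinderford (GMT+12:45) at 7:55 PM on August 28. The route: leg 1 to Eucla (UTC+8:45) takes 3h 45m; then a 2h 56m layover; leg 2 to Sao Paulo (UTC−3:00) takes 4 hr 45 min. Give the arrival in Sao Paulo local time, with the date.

Convert departure to UTC: 7:55 PM − 12:45 = 7:10 AM UTC on Aug 28.
Add 3 hours 45 minutes leg 1 → 10:55 AM UTC.
Add 2 hours 56 minutes layover in Eucla → 1:51 PM UTC.
Add 4 hours 45 minutes leg 2 → 6:36 PM UTC.
Sao Paulo is UTC−3:00, so local arrival = 6:36 PM − 3:00 = 3:36 PM on Aug 28.

3:36 PM on August 28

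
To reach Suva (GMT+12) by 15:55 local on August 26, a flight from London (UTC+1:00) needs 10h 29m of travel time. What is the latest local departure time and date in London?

Target arrival in UTC: 15:55 − 12:00 = 03:55 on Aug 26.
Subtract 10 hours 29 minutes → departure 17:26 UTC on Aug 25.
London is UTC+1:00: 17:26 + 1:00 = 18:26 on Aug 25.

18:26 on Aug 25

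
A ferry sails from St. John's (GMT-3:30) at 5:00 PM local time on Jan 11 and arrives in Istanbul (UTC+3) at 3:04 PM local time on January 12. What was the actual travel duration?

Istanbul is 6:30 ahead of St. John's.
Clock-face elapsed time (ignoring zones) is 22 hours 4 minutes.
Actual elapsed = 22 hours 4 minutes − 6:30 = 15 hours 34 minutes.

15 hours 34 minutes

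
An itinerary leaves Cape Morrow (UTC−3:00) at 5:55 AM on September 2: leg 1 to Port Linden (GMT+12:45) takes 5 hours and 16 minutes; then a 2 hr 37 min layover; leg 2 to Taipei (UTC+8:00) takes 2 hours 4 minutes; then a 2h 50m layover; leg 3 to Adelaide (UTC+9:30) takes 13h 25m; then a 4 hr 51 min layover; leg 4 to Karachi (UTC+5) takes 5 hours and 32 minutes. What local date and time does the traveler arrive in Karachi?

Convert departure to UTC: 5:55 AM + 3:00 = 8:55 AM UTC on Sep 2.
Add 5 hours and 16 minutes leg 1 → 2:11 PM UTC.
Add 2 hours and 37 minutes layover in Port Linden → 4:48 PM UTC.
Add 2 hours 4 minutes leg 2 → 6:52 PM UTC.
Add 2 hours and 50 minutes layover in Taipei → 9:42 PM UTC.
Add 13 hours 25 minutes leg 3 → 11:07 AM UTC (Sep 3).
Add 4 hours 51 minutes layover in Adelaide → 3:58 PM UTC.
Add 5 hours 32 minutes leg 4 → 9:30 PM UTC.
Karachi is UTC+5:00, so local arrival = 9:30 PM + 5:00 = 2:30 AM on Sep 4.

2:30 AM on Sep 4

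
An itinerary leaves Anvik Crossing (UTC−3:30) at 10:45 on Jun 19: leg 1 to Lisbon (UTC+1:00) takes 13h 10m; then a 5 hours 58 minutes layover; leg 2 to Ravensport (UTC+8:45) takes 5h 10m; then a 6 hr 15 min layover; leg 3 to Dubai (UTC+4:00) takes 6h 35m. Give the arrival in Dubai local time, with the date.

Convert departure to UTC: 10:45 + 3:30 = 14:15 UTC on Jun 19.
Add 13 hours 10 minutes leg 1 → 03:25 UTC (Jun 20).
Add 5 hours and 58 minutes layover in Lisbon → 09:23 UTC.
Add 5 hours and 10 minutes leg 2 → 14:33 UTC.
Add 6 hours and 15 minutes layover in Ravensport → 20:48 UTC.
Add 6 hours and 35 minutes leg 3 → 03:23 UTC (Jun 21).
Dubai is UTC+4:00, so local arrival = 03:23 + 4:00 = 07:23 on Jun 21.

07:23 on June 21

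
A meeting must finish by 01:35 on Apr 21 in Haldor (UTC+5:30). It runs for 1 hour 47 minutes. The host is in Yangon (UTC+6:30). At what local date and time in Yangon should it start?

00:48 on Apr 21

Target end time in UTC: 01:35 − 5:30 = 20:05 on Apr 20.
Subtract 1 hour 47 minutes → start 18:18 UTC on Apr 20.
Yangon is UTC+6:30: 18:18 + 6:30 = 00:48 on Apr 21.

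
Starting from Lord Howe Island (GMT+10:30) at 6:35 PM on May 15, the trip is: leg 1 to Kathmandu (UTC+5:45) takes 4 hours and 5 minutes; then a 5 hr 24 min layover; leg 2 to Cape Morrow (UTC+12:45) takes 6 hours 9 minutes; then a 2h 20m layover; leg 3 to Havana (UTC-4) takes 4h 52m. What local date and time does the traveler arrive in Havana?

2:55 AM on May 16

Convert departure to UTC: 6:35 PM − 10:30 = 8:05 AM UTC on May 15.
Add 4 hours and 5 minutes leg 1 → 12:10 PM UTC.
Add 5 hours and 24 minutes layover in Kathmandu → 5:34 PM UTC.
Add 6 hours 9 minutes leg 2 → 11:43 PM UTC.
Add 2 hours and 20 minutes layover in Cape Morrow → 2:03 AM UTC (May 16).
Add 4 hours and 52 minutes leg 3 → 6:55 AM UTC.
Havana is UTC−4:00, so local arrival = 6:55 AM − 4:00 = 2:55 AM on May 16.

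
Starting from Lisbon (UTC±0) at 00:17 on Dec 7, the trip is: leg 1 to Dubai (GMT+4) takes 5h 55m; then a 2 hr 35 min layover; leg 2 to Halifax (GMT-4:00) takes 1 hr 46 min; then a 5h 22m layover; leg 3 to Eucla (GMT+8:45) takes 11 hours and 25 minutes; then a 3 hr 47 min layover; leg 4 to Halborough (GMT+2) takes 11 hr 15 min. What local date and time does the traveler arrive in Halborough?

Lisbon is at UTC+0, so departure is already 00:17 UTC on Dec 7.
Add 5 hours 55 minutes leg 1 → 06:12 UTC.
Add 2 hours and 35 minutes layover in Dubai → 08:47 UTC.
Add 1 hour and 46 minutes leg 2 → 10:33 UTC.
Add 5 hours and 22 minutes layover in Halifax → 15:55 UTC.
Add 11 hours 25 minutes leg 3 → 03:20 UTC (Dec 8).
Add 3 hours and 47 minutes layover in Eucla → 07:07 UTC.
Add 11 hours 15 minutes leg 4 → 18:22 UTC.
Halborough is UTC+2:00, so local arrival = 18:22 + 2:00 = 20:22 on Dec 8.

20:22 on Dec 8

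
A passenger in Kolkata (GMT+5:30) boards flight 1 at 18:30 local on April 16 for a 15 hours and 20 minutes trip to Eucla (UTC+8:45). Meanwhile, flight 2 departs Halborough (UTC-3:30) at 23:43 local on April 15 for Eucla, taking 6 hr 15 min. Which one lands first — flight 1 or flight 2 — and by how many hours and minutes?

Flight 1 in UTC: 18:30 − 5:30 = 13:00 on Apr 16.
+15 hours 20 minutes → arrive 04:20 UTC on Apr 17.
Flight 2 in UTC: 23:43 + 3:30 = 03:13 on Apr 16.
+6 hours 15 minutes → arrive 09:28 UTC on Apr 16.
Flight 2 lands earlier by 18 hours 52 minutes.

the second, by 18 hours 52 minutes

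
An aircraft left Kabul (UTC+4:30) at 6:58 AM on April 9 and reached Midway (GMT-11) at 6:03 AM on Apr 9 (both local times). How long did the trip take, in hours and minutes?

14 hours 35 minutes

Midway is 15:30 behind Kabul.
Clock-face elapsed time (ignoring zones) is −55 minutes.
Actual elapsed = −55 minutes + 15:30 = 14 hours 35 minutes.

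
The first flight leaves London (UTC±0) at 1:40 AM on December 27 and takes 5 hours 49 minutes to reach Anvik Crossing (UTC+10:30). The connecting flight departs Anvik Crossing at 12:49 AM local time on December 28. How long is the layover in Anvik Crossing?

London is at UTC+0, so departure is already 1:40 AM UTC on Dec 27.
Add 5 hours 49 minutes flight time → 7:29 AM UTC.
Anvik Crossing is UTC+10:30, so local arrival = 7:29 AM + 10:30 = 5:59 PM on Dec 27.
Layover = 12:49 AM − 5:59 PM (+1 day) = 6 hours 50 minutes.

6 hours 50 minutes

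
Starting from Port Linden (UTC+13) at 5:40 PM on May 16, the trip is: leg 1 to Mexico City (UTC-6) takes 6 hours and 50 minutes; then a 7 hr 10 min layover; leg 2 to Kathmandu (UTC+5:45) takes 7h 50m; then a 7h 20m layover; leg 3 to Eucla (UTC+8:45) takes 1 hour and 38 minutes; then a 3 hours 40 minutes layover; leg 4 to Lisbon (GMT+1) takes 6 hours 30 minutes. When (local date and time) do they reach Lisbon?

Convert departure to UTC: 5:40 PM − 13:00 = 4:40 AM UTC on May 16.
Add 6 hours and 50 minutes leg 1 → 11:30 AM UTC.
Add 7 hours and 10 minutes layover in Mexico City → 6:40 PM UTC.
Add 7 hours 50 minutes leg 2 → 2:30 AM UTC (May 17).
Add 7 hours and 20 minutes layover in Kathmandu → 9:50 AM UTC.
Add 1 hour 38 minutes leg 3 → 11:28 AM UTC.
Add 3 hours and 40 minutes layover in Eucla → 3:08 PM UTC.
Add 6 hours 30 minutes leg 4 → 9:38 PM UTC.
Lisbon is UTC+1:00, so local arrival = 9:38 PM + 1:00 = 10:38 PM on May 17.

10:38 PM on May 17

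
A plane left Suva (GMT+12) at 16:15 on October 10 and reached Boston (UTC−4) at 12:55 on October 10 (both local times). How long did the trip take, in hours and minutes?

12 hours 40 minutes

Departure in UTC: 16:15 − 12:00 = 04:15 on Oct 10.
Arrival in UTC: 12:55 + 4:00 = 16:55 on Oct 10.
Elapsed = 16:55 − 04:15 = 12 hours 40 minutes.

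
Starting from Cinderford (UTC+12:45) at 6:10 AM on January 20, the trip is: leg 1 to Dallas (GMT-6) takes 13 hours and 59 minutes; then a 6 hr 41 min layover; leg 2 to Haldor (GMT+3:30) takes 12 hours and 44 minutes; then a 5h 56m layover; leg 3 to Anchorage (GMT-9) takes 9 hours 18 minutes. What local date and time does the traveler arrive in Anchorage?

Convert departure to UTC: 6:10 AM − 12:45 = 5:25 PM UTC on Jan 19.
Add 13 hours 59 minutes leg 1 → 7:24 AM UTC (Jan 20).
Add 6 hours and 41 minutes layover in Dallas → 2:05 PM UTC.
Add 12 hours and 44 minutes leg 2 → 2:49 AM UTC (Jan 21).
Add 5 hours 56 minutes layover in Haldor → 8:45 AM UTC.
Add 9 hours 18 minutes leg 3 → 6:03 PM UTC.
Anchorage is UTC−9:00, so local arrival = 6:03 PM − 9:00 = 9:03 AM on Jan 21.

9:03 AM on January 21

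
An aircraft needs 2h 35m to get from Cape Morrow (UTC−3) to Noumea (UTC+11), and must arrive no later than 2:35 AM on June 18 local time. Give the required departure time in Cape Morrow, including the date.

Target arrival in UTC: 2:35 AM − 11:00 = 3:35 PM on Jun 17.
Subtract 2 hours and 35 minutes → departure 1:00 PM UTC on Jun 17.
Cape Morrow is UTC−3:00: 1:00 PM − 3:00 = 10:00 AM on Jun 17.

10:00 AM on June 17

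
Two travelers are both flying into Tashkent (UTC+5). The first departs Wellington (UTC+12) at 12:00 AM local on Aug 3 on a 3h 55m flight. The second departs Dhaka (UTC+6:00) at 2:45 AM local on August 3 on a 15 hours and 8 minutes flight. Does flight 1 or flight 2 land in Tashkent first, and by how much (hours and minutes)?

Flight 1 in UTC: 12:00 AM − 12:00 = 12:00 PM on Aug 2.
+3 hours 55 minutes → arrive 3:55 PM UTC on Aug 2.
Flight 2 in UTC: 2:45 AM − 6:00 = 8:45 PM on Aug 2.
+15 hours 8 minutes → arrive 11:53 AM UTC on Aug 3.
Flight 1 lands earlier by 19 hours 58 minutes.

the first, by 19 hours 58 minutes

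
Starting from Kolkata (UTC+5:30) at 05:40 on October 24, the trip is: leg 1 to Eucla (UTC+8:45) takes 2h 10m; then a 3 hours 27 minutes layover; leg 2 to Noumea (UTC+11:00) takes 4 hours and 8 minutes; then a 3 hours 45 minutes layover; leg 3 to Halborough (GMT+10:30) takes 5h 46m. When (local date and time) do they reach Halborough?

05:56 on Oct 25

Convert departure to UTC: 05:40 − 5:30 = 00:10 UTC on Oct 24.
Add 2 hours and 10 minutes leg 1 → 02:20 UTC.
Add 3 hours 27 minutes layover in Eucla → 05:47 UTC.
Add 4 hours 8 minutes leg 2 → 09:55 UTC.
Add 3 hours and 45 minutes layover in Noumea → 13:40 UTC.
Add 5 hours 46 minutes leg 3 → 19:26 UTC.
Halborough is UTC+10:30, so local arrival = 19:26 + 10:30 = 05:56 on Oct 25.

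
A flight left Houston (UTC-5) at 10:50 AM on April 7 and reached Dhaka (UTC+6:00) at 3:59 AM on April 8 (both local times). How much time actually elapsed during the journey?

6 hours 9 minutes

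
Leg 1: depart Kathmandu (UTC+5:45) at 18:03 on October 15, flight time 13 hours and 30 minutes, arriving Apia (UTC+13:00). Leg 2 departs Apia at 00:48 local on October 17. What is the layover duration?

Convert departure to UTC: 18:03 − 5:45 = 12:18 UTC on Oct 15.
Add 13 hours and 30 minutes flight time → 01:48 UTC (Oct 16).
Apia is UTC+13:00, so local arrival = 01:48 + 13:00 = 14:48 on Oct 16.
Layover = 00:48 − 14:48 (+1 day) = 10 hours.

10 hours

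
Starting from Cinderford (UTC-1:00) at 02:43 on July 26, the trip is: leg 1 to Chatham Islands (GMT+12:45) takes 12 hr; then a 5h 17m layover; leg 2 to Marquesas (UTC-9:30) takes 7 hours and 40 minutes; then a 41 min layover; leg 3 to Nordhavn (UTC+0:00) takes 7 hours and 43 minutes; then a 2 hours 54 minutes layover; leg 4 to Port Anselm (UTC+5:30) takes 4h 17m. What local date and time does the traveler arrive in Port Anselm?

Convert departure to UTC: 02:43 + 1:00 = 03:43 UTC on Jul 26.
Add 12 hours leg 1 → 15:43 UTC.
Add 5 hours and 17 minutes layover in Chatham Islands → 21:00 UTC.
Add 7 hours 40 minutes leg 2 → 04:40 UTC (Jul 27).
Add 41 minutes layover in Marquesas → 05:21 UTC.
Add 7 hours 43 minutes leg 3 → 13:04 UTC.
Add 2 hours 54 minutes layover in Nordhavn → 15:58 UTC.
Add 4 hours 17 minutes leg 4 → 20:15 UTC.
Port Anselm is UTC+5:30, so local arrival = 20:15 + 5:30 = 01:45 on Jul 28.

01:45 on Jul 28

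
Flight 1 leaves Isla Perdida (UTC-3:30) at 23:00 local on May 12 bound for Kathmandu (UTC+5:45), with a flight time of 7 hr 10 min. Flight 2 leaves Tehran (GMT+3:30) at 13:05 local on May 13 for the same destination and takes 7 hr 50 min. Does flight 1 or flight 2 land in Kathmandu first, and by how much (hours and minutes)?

Flight 1 in UTC: 23:00 + 3:30 = 02:30 on May 13.
+7 hours 10 minutes → arrive 09:40 UTC on May 13.
Flight 2 in UTC: 13:05 − 3:30 = 09:35 on May 13.
+7 hours and 50 minutes → arrive 17:25 UTC on May 13.
Flight 1 lands earlier by 7 hours 45 minutes.

the first, by 7 hours 45 minutes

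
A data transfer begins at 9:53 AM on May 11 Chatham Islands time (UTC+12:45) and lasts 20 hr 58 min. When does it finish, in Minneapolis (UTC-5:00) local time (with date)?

Convert start to UTC: 9:53 AM − 12:45 = 9:08 PM UTC on May 10.
Add 20 hours 58 minutes duration → 6:06 PM UTC (May 11).
Minneapolis is UTC−5:00, so local end time = 6:06 PM − 5:00 = 1:06 PM on May 11.

1:06 PM on May 11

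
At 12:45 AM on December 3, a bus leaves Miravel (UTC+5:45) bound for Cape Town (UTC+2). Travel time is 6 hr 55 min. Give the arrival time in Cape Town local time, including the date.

3:55 AM on December 3

Convert departure to UTC: 12:45 AM − 5:45 = 7:00 PM UTC on Dec 2.
Add 6 hours and 55 minutes travel time → 1:55 AM UTC (Dec 3).
Cape Town is UTC+2:00, so local arrival = 1:55 AM + 2:00 = 3:55 AM on Dec 3.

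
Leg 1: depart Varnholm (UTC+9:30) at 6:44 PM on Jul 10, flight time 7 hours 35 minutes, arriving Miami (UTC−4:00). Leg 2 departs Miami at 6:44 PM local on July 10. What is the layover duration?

5 hours 55 minutes

Convert departure to UTC: 6:44 PM − 9:30 = 9:14 AM UTC on Jul 10.
Add 7 hours and 35 minutes flight time → 4:49 PM UTC.
Miami is UTC−4:00, so local arrival = 4:49 PM − 4:00 = 12:49 PM on Jul 10.
Layover = 6:44 PM − 12:49 PM = 5 hours 55 minutes.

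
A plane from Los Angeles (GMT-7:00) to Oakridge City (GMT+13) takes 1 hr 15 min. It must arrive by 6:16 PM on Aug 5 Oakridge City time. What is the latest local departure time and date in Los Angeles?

9:01 PM on August 4

Target arrival in UTC: 6:16 PM − 13:00 = 5:16 AM on Aug 5.
Subtract 1 hour 15 minutes → departure 4:01 AM UTC on Aug 5.
Los Angeles is UTC−7:00: 4:01 AM − 7:00 = 9:01 PM on Aug 4.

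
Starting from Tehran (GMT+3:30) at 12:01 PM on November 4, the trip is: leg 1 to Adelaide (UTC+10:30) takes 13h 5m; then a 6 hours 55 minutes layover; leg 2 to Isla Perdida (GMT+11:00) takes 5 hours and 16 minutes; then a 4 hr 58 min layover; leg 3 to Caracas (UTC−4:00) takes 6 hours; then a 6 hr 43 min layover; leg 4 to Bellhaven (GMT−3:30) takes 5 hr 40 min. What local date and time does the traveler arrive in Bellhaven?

Convert departure to UTC: 12:01 PM − 3:30 = 8:31 AM UTC on Nov 4.
Add 13 hours 5 minutes leg 1 → 9:36 PM UTC.
Add 6 hours 55 minutes layover in Adelaide → 4:31 AM UTC (Nov 5).
Add 5 hours 16 minutes leg 2 → 9:47 AM UTC.
Add 4 hours 58 minutes layover in Isla Perdida → 2:45 PM UTC.
Add 6 hours leg 3 → 8:45 PM UTC.
Add 6 hours and 43 minutes layover in Caracas → 3:28 AM UTC (Nov 6).
Add 5 hours and 40 minutes leg 4 → 9:08 AM UTC.
Bellhaven is UTC−3:30, so local arrival = 9:08 AM − 3:30 = 5:38 AM on Nov 6.

5:38 AM on November 6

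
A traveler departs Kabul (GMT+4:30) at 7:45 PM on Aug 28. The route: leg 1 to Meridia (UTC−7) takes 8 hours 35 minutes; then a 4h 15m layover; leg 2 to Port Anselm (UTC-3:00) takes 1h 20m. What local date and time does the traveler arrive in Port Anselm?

2:25 AM on August 29

Convert departure to UTC: 7:45 PM − 4:30 = 3:15 PM UTC on Aug 28.
Add 8 hours and 35 minutes leg 1 → 11:50 PM UTC.
Add 4 hours 15 minutes layover in Meridia → 4:05 AM UTC (Aug 29).
Add 1 hour 20 minutes leg 2 → 5:25 AM UTC.
Port Anselm is UTC−3:00, so local arrival = 5:25 AM − 3:00 = 2:25 AM on Aug 29.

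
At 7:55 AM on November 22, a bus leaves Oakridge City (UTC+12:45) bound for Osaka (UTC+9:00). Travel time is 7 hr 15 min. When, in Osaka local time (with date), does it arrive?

11:25 AM on November 22

Convert departure to UTC: 7:55 AM − 12:45 = 7:10 PM UTC on Nov 21.
Add 7 hours 15 minutes travel time → 2:25 AM UTC (Nov 22).
Osaka is UTC+9:00, so local arrival = 2:25 AM + 9:00 = 11:25 AM on Nov 22.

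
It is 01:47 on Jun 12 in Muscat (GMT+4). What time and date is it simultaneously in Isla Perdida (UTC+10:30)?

Isla Perdida is 6:30 ahead of Muscat.
Shift by the zone difference: 01:47 + 6:30 = 08:17 on Jun 12 in Isla Perdida.

08:17 on June 12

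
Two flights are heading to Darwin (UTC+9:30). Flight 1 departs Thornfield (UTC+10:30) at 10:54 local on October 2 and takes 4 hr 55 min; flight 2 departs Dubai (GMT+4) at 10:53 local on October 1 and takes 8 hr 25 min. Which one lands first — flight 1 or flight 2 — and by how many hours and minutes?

Flight 1 in UTC: 10:54 − 10:30 = 00:24 on Oct 2.
+4 hours 55 minutes → arrive 05:19 UTC on Oct 2.
Flight 2 in UTC: 10:53 − 4:00 = 06:53 on Oct 1.
+8 hours and 25 minutes → arrive 15:18 UTC on Oct 1.
Flight 2 lands earlier by 14 hours 1 minute.

the second, by 14 hours 1 minute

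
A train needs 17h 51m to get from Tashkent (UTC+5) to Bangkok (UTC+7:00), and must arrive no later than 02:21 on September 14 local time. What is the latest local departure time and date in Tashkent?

06:30 on September 13

Target arrival in UTC: 02:21 − 7:00 = 19:21 on Sep 13.
Subtract 17 hours and 51 minutes → departure 01:30 UTC on Sep 13.
Tashkent is UTC+5:00: 01:30 + 5:00 = 06:30 on Sep 13.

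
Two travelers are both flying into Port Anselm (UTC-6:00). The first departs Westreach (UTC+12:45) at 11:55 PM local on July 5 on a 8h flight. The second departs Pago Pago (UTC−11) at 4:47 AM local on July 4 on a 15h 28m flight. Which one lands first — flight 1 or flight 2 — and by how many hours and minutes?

the second, by 11 hours 55 minutes

Flight 1 in UTC: 11:55 PM − 12:45 = 11:10 AM on Jul 5.
+8 hours → arrive 7:10 PM UTC on Jul 5.
Flight 2 in UTC: 4:47 AM + 11:00 = 3:47 PM on Jul 4.
+15 hours and 28 minutes → arrive 7:15 AM UTC on Jul 5.
Flight 2 lands earlier by 11 hours 55 minutes.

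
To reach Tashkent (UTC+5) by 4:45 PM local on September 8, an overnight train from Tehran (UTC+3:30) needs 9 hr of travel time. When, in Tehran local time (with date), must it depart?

6:15 AM on Sep 8

Target arrival in UTC: 4:45 PM − 5:00 = 11:45 AM on Sep 8.
Subtract 9 hours → departure 2:45 AM UTC on Sep 8.
Tehran is UTC+3:30: 2:45 AM + 3:30 = 6:15 AM on Sep 8.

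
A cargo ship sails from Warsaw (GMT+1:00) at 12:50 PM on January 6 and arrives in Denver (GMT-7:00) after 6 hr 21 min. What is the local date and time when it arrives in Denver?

11:11 AM on Jan 6

Denver is 8:00 behind Warsaw.
After 6 hours 21 minutes it is 7:11 PM in Warsaw.
Shift by the zone difference: 7:11 PM − 8:00 = 11:11 AM on Jan 6 in Denver.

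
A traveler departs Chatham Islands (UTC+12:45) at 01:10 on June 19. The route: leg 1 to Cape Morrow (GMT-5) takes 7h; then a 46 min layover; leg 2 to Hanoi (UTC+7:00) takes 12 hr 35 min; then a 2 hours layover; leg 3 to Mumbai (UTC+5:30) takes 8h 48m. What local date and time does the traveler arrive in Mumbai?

01:04 on June 20

Convert departure to UTC: 01:10 − 12:45 = 12:25 UTC on Jun 18.
Add 7 hours leg 1 → 19:25 UTC.
Add 46 minutes layover in Cape Morrow → 20:11 UTC.
Add 12 hours and 35 minutes leg 2 → 08:46 UTC (Jun 19).
Add 2 hours layover in Hanoi → 10:46 UTC.
Add 8 hours 48 minutes leg 3 → 19:34 UTC.
Mumbai is UTC+5:30, so local arrival = 19:34 + 5:30 = 01:04 on Jun 20.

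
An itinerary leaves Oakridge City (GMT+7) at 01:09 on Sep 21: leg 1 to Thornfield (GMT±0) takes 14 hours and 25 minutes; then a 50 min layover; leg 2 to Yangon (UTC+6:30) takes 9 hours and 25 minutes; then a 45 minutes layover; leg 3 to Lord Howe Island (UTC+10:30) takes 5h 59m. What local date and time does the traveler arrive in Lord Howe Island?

12:03 on September 22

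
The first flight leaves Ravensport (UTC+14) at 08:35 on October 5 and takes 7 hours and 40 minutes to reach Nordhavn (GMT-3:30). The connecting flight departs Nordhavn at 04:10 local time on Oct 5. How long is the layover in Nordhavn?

5 hours 25 minutes

Convert departure to UTC: 08:35 − 14:00 = 18:35 UTC on Oct 4.
Add 7 hours 40 minutes flight time → 02:15 UTC (Oct 5).
Nordhavn is UTC−3:30, so local arrival = 02:15 − 3:30 = 22:45 on Oct 4.
Layover = 04:10 − 22:45 (+1 day) = 5 hours 25 minutes.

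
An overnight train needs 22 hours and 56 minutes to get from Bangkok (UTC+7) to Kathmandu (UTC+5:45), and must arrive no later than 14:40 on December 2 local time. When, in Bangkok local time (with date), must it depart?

Target arrival in UTC: 14:40 − 5:45 = 08:55 on Dec 2.
Subtract 22 hours and 56 minutes → departure 09:59 UTC on Dec 1.
Bangkok is UTC+7:00: 09:59 + 7:00 = 16:59 on Dec 1.

16:59 on Dec 1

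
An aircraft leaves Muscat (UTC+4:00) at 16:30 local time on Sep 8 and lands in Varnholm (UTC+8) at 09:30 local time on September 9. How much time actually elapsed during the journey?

13 hours

Varnholm is 4:00 ahead of Muscat.
Clock-face elapsed time (ignoring zones) is 17 hours.
Actual elapsed = 17 hours − 4:00 = 13 hours.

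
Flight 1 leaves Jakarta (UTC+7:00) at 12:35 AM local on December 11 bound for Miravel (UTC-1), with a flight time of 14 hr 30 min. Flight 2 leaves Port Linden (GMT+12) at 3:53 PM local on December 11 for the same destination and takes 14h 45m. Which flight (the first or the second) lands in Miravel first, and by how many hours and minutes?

Flight 1 in UTC: 12:35 AM − 7:00 = 5:35 PM on Dec 10.
+14 hours and 30 minutes → arrive 8:05 AM UTC on Dec 11.
Flight 2 in UTC: 3:53 PM − 12:00 = 3:53 AM on Dec 11.
+14 hours and 45 minutes → arrive 6:38 PM UTC on Dec 11.
Flight 1 lands earlier by 10 hours 33 minutes.

the first, by 10 hours 33 minutes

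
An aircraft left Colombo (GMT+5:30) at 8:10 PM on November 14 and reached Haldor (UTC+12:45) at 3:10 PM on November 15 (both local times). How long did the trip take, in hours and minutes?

11 hours 45 minutes

Haldor is 7:15 ahead of Colombo.
Clock-face elapsed time (ignoring zones) is 19 hours.
Actual elapsed = 19 hours − 7:15 = 11 hours 45 minutes.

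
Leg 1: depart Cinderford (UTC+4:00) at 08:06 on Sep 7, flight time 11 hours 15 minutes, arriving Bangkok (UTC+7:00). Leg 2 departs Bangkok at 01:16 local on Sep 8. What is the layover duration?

Convert departure to UTC: 08:06 − 4:00 = 04:06 UTC on Sep 7.
Add 11 hours and 15 minutes flight time → 15:21 UTC.
Bangkok is UTC+7:00, so local arrival = 15:21 + 7:00 = 22:21 on Sep 7.
Layover = 01:16 − 22:21 (+1 day) = 2 hours 55 minutes.

2 hours 55 minutes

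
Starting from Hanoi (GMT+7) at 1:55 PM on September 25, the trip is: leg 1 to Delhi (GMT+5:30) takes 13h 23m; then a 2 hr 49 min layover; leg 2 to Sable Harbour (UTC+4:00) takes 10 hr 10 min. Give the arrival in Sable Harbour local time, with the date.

Convert departure to UTC: 1:55 PM − 7:00 = 6:55 AM UTC on Sep 25.
Add 13 hours 23 minutes leg 1 → 8:18 PM UTC.
Add 2 hours and 49 minutes layover in Delhi → 11:07 PM UTC.
Add 10 hours and 10 minutes leg 2 → 9:17 AM UTC (Sep 26).
Sable Harbour is UTC+4:00, so local arrival = 9:17 AM + 4:00 = 1:17 PM on Sep 26.

1:17 PM on Sep 26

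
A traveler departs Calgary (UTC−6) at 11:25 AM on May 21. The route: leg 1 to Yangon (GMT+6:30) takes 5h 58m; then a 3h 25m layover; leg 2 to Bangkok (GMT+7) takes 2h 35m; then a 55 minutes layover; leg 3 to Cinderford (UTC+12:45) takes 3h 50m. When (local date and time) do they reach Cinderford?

Convert departure to UTC: 11:25 AM + 6:00 = 5:25 PM UTC on May 21.
Add 5 hours 58 minutes leg 1 → 11:23 PM UTC.
Add 3 hours and 25 minutes layover in Yangon → 2:48 AM UTC (May 22).
Add 2 hours 35 minutes leg 2 → 5:23 AM UTC.
Add 55 minutes layover in Bangkok → 6:18 AM UTC.
Add 3 hours and 50 minutes leg 3 → 10:08 AM UTC.
Cinderford is UTC+12:45, so local arrival = 10:08 AM + 12:45 = 10:53 PM on May 22.

10:53 PM on May 22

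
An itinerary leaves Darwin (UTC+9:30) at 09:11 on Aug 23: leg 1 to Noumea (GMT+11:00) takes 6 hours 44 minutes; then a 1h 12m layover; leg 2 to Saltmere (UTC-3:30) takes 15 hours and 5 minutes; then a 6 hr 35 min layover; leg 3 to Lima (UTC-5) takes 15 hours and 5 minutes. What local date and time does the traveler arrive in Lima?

15:22 on Aug 24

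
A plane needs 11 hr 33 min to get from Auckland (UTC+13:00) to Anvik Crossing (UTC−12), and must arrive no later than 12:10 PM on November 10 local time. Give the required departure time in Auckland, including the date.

1:37 AM on November 11

Target arrival in UTC: 12:10 PM + 12:00 = 12:10 AM on Nov 11.
Subtract 11 hours and 33 minutes → departure 12:37 PM UTC on Nov 10.
Auckland is UTC+13:00: 12:37 PM + 13:00 = 1:37 AM on Nov 11.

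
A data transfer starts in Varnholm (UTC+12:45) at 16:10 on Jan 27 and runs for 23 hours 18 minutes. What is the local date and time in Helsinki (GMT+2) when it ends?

Helsinki is 10:45 behind Varnholm.
After 23 hours 18 minutes it is 15:28 (Jan 28) in Varnholm.
Shift by the zone difference: 15:28 − 10:45 = 04:43 on Jan 28 in Helsinki.

04:43 on January 28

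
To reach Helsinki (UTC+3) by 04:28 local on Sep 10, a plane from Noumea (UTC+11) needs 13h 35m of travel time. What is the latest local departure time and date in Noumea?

22:53 on September 9

Target arrival in UTC: 04:28 − 3:00 = 01:28 on Sep 10.
Subtract 13 hours and 35 minutes → departure 11:53 UTC on Sep 9.
Noumea is UTC+11:00: 11:53 + 11:00 = 22:53 on Sep 9.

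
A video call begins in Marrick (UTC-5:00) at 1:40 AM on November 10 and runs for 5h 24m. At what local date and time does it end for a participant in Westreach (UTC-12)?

12:04 AM on November 10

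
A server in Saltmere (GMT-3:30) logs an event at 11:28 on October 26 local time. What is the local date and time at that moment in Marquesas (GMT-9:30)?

Marquesas is 6:00 behind Saltmere.
Shift by the zone difference: 11:28 − 6:00 = 05:28 on Oct 26 in Marquesas.

05:28 on Oct 26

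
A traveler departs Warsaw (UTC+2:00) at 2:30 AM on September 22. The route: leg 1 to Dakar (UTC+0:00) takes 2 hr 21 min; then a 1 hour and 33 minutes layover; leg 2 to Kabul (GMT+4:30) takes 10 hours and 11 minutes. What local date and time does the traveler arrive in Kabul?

7:05 PM on September 22

Convert departure to UTC: 2:30 AM − 2:00 = 12:30 AM UTC on Sep 22.
Add 2 hours 21 minutes leg 1 → 2:51 AM UTC.
Add 1 hour 33 minutes layover in Dakar → 4:24 AM UTC.
Add 10 hours 11 minutes leg 2 → 2:35 PM UTC.
Kabul is UTC+4:30, so local arrival = 2:35 PM + 4:30 = 7:05 PM on Sep 22.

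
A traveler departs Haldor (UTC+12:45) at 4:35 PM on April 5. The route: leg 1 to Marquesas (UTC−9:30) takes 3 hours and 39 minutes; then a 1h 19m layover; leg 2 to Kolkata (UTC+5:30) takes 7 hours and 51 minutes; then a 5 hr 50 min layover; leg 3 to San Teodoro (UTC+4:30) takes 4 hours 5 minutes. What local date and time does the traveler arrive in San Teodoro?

7:04 AM on April 6

Convert departure to UTC: 4:35 PM − 12:45 = 3:50 AM UTC on Apr 5.
Add 3 hours 39 minutes leg 1 → 7:29 AM UTC.
Add 1 hour 19 minutes layover in Marquesas → 8:48 AM UTC.
Add 7 hours and 51 minutes leg 2 → 4:39 PM UTC.
Add 5 hours 50 minutes layover in Kolkata → 10:29 PM UTC.
Add 4 hours and 5 minutes leg 3 → 2:34 AM UTC (Apr 6).
San Teodoro is UTC+4:30, so local arrival = 2:34 AM + 4:30 = 7:04 AM on Apr 6.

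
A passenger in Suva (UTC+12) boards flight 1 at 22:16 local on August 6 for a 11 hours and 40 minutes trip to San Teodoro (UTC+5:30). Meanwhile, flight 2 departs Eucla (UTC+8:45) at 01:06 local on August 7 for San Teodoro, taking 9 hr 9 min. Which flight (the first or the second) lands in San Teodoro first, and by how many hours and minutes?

Flight 1 in UTC: 22:16 − 12:00 = 10:16 on Aug 6.
+11 hours and 40 minutes → arrive 21:56 UTC on Aug 6.
Flight 2 in UTC: 01:06 − 8:45 = 16:21 on Aug 6.
+9 hours and 9 minutes → arrive 01:30 UTC on Aug 7.
Flight 1 lands earlier by 3 hours 34 minutes.

the first, by 3 hours 34 minutes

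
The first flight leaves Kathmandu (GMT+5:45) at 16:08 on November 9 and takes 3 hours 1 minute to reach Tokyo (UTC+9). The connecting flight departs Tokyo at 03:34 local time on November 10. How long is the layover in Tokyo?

Convert departure to UTC: 16:08 − 5:45 = 10:23 UTC on Nov 9.
Add 3 hours and 1 minute flight time → 13:24 UTC.
Tokyo is UTC+9:00, so local arrival = 13:24 + 9:00 = 22:24 on Nov 9.
Layover = 03:34 − 22:24 (+1 day) = 5 hours 10 minutes.

5 hours 10 minutes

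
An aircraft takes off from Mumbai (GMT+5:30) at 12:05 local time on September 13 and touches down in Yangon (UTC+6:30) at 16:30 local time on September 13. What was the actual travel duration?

3 hours 25 minutes

Departure in UTC: 12:05 − 5:30 = 06:35 on Sep 13.
Arrival in UTC: 16:30 − 6:30 = 10:00 on Sep 13.
Elapsed = 10:00 − 06:35 = 3 hours 25 minutes.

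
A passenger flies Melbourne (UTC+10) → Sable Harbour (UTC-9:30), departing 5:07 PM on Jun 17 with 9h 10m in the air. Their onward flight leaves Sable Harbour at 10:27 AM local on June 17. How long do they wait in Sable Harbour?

3 hours 40 minutes

Convert departure to UTC: 5:07 PM − 10:00 = 7:07 AM UTC on Jun 17.
Add 9 hours 10 minutes flight time → 4:17 PM UTC.
Sable Harbour is UTC−9:30, so local arrival = 4:17 PM − 9:30 = 6:47 AM on Jun 17.
Layover = 10:27 AM − 6:47 AM = 3 hours 40 minutes.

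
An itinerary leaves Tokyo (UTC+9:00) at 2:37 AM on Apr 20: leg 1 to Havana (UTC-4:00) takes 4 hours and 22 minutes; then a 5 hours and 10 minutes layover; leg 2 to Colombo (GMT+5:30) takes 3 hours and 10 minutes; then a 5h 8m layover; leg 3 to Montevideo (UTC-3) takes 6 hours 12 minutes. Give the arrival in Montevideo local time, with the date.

2:39 PM on Apr 20

Convert departure to UTC: 2:37 AM − 9:00 = 5:37 PM UTC on Apr 19.
Add 4 hours 22 minutes leg 1 → 9:59 PM UTC.
Add 5 hours 10 minutes layover in Havana → 3:09 AM UTC (Apr 20).
Add 3 hours and 10 minutes leg 2 → 6:19 AM UTC.
Add 5 hours and 8 minutes layover in Colombo → 11:27 AM UTC.
Add 6 hours and 12 minutes leg 3 → 5:39 PM UTC.
Montevideo is UTC−3:00, so local arrival = 5:39 PM − 3:00 = 2:39 PM on Apr 20.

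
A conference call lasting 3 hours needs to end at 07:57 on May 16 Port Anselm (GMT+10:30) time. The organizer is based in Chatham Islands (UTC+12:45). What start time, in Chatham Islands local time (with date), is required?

Target end time in UTC: 07:57 − 10:30 = 21:27 on May 15.
Subtract 3 hours → start 18:27 UTC on May 15.
Chatham Islands is UTC+12:45: 18:27 + 12:45 = 07:12 on May 16.

07:12 on May 16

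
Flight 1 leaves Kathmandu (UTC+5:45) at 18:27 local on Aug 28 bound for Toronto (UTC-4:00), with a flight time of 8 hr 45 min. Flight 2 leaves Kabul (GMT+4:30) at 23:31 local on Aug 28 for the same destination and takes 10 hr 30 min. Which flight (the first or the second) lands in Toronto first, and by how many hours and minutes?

the first, by 8 hours 4 minutes

Flight 1 in UTC: 18:27 − 5:45 = 12:42 on Aug 28.
+8 hours and 45 minutes → arrive 21:27 UTC on Aug 28.
Flight 2 in UTC: 23:31 − 4:30 = 19:01 on Aug 28.
+10 hours and 30 minutes → arrive 05:31 UTC on Aug 29.
Flight 1 lands earlier by 8 hours 4 minutes.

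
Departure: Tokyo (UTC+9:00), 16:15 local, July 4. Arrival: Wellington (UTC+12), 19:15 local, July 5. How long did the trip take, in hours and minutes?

24 hours

Departure in UTC: 16:15 − 9:00 = 07:15 on Jul 4.
Arrival in UTC: 19:15 − 12:00 = 07:15 on Jul 5.
Elapsed = 07:15 − 07:15 (+1 day) = 24 hours.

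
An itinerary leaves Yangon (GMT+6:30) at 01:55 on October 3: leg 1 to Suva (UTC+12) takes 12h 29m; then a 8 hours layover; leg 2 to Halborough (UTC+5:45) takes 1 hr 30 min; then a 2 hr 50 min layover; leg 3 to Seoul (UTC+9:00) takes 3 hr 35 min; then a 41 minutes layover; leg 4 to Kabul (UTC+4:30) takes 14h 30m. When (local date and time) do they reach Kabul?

19:30 on October 4

Convert departure to UTC: 01:55 − 6:30 = 19:25 UTC on Oct 2.
Add 12 hours and 29 minutes leg 1 → 07:54 UTC (Oct 3).
Add 8 hours layover in Suva → 15:54 UTC.
Add 1 hour 30 minutes leg 2 → 17:24 UTC.
Add 2 hours 50 minutes layover in Halborough → 20:14 UTC.
Add 3 hours and 35 minutes leg 3 → 23:49 UTC.
Add 41 minutes layover in Seoul → 00:30 UTC (Oct 4).
Add 14 hours 30 minutes leg 4 → 15:00 UTC.
Kabul is UTC+4:30, so local arrival = 15:00 + 4:30 = 19:30 on Oct 4.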